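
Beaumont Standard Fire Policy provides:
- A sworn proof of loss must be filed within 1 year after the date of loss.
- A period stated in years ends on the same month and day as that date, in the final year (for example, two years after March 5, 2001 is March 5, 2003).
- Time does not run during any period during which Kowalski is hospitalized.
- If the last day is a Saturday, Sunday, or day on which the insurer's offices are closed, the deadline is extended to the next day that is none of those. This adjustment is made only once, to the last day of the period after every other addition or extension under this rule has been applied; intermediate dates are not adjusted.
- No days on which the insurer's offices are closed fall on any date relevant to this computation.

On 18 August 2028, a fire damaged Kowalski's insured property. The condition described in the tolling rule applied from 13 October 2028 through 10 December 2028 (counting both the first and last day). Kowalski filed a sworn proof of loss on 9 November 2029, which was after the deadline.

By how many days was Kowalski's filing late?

24 days

1 year after 18 August 2028 is August 18, 2029.
From October 13, 2028 through December 10, 2028 inclusive is 59 days; tolling adds 59 days: August 18, 2029 + 59 days = October 16, 2029.
October 16, 2029 is a Tuesday and not a day on which the insurer's offices are closed, so no extension applies.
The deadline is October 16, 2029; from October 16, 2029 to November 9, 2029 is 24 days.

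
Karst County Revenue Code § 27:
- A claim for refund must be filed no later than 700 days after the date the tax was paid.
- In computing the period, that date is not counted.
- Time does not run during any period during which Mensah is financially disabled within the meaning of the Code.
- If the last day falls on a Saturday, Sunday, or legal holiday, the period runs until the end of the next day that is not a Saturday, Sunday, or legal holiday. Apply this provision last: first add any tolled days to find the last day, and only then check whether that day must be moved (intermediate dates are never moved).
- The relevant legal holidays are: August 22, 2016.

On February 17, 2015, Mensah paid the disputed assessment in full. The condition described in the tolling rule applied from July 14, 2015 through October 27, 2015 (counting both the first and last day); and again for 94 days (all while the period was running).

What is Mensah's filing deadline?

700 days after February 17, 2015 is January 17, 2017.
From July 14, 2015 through October 27, 2015 inclusive is 106 days; tolling adds 106 days: January 17, 2017 + 106 days = May 3, 2017.
Tolling adds 94 days: May 3, 2017 + 94 days = August 5, 2017.
August 5, 2017 is Saturday; August 6, 2017 is Sunday. The next qualifying day is August 7, 2017.

August 7, 2017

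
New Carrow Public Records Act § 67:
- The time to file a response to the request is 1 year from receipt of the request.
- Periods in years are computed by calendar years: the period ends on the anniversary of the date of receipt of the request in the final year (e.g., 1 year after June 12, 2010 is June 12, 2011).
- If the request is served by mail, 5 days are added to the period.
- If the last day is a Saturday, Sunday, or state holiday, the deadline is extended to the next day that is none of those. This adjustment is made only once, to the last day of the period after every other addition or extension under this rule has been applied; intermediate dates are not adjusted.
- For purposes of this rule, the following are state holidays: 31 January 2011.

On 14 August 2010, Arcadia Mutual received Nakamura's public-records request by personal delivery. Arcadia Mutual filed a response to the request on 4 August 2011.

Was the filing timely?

1 year after 14 August 2010 is August 14, 2011.
Service was not by mail, so no mail extension applies.
August 14, 2011 is Sunday. The next qualifying day is August 15, 2011.
The deadline is August 15, 2011; the filing on August 4, 2011 is on or before that date.

Yes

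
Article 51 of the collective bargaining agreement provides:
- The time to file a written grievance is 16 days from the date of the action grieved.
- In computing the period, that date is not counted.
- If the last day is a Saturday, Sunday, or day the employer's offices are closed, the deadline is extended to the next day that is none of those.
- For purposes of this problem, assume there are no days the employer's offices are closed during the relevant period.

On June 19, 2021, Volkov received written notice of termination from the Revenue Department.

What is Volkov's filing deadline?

July 5, 2021

16 days after June 19, 2021 is July 5, 2021.
July 5, 2021 is a Monday and not a day the employer's offices are closed, so no extension applies.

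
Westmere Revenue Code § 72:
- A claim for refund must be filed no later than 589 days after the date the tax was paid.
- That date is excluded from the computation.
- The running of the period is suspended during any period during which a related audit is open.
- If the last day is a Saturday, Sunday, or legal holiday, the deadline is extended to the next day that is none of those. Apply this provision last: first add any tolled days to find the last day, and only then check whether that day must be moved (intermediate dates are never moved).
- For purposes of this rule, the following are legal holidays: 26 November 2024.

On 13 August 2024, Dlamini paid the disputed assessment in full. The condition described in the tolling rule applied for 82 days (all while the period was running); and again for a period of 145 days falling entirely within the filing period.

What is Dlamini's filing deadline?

589 days after 13 August 2024 is March 25, 2026.
Tolling adds 82 days: March 25, 2026 + 82 days = June 15, 2026.
Tolling adds 145 days: June 15, 2026 + 145 days = November 7, 2026.
November 7, 2026 is Saturday; November 8, 2026 is Sunday. The next qualifying day is November 9, 2026.

November 9, 2026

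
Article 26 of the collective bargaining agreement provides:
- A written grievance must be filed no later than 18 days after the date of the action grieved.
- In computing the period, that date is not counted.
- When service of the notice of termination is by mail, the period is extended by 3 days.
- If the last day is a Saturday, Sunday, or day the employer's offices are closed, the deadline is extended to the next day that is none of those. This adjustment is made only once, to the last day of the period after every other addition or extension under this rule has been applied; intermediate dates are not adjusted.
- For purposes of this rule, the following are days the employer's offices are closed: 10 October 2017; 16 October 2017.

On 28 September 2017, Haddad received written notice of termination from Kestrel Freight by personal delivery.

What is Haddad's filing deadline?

October 17, 2017

18 days after 28 September 2017 is October 16, 2017.
Service was not by mail, so no mail extension applies.
October 16, 2017 is a listed holiday. The next qualifying day is October 17, 2017.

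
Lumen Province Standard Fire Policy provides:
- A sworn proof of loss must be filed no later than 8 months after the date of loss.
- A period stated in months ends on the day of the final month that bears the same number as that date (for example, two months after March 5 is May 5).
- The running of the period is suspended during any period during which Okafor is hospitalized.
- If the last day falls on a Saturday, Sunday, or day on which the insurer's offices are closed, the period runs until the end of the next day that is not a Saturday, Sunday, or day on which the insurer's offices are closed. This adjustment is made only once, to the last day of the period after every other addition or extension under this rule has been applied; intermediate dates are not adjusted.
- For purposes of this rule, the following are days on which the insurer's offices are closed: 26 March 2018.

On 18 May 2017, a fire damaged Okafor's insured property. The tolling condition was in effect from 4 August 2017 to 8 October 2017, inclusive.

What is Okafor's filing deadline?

March 27, 2018

8 months after 18 May 2017 is January 18, 2018.
From August 4, 2017 through October 8, 2017 inclusive is 66 days; tolling adds 66 days: January 18, 2018 + 66 days = March 25, 2018.
March 25, 2018 is Sunday; March 26, 2018 is a listed holiday. The next qualifying day is March 27, 2018.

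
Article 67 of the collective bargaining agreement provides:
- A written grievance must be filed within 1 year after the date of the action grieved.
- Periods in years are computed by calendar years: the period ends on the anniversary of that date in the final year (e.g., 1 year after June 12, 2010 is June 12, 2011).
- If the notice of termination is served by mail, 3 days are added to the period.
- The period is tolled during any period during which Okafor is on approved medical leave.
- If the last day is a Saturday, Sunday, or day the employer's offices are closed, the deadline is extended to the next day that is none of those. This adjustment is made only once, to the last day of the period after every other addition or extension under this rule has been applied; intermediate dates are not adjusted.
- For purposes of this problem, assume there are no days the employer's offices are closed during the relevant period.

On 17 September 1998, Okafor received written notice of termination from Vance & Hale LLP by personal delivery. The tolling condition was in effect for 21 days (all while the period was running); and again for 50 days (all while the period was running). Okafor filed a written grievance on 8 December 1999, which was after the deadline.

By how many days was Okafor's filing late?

9 days

1 year after 17 September 1998 is September 17, 1999.
Service was not by mail, so no mail extension applies.
Tolling adds 21 days: September 17, 1999 + 21 days = October 8, 1999.
Tolling adds 50 days: October 8, 1999 + 50 days = November 27, 1999.
November 27, 1999 is Saturday; November 28, 1999 is Sunday. The next qualifying day is November 29, 1999.
The deadline is November 29, 1999; from November 29, 1999 to December 8, 1999 is 9 days.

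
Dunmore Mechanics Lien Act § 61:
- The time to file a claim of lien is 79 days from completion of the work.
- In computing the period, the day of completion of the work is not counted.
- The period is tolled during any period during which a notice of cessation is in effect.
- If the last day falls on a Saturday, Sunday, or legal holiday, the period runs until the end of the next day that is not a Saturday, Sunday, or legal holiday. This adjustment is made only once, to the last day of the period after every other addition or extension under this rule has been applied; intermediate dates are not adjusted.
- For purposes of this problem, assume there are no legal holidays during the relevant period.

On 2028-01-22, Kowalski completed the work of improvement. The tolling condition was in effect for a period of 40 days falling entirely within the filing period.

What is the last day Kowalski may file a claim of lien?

May 22, 2028

79 days after 2028-01-22 is April 10, 2028.
Tolling adds 40 days: April 10, 2028 + 40 days = May 20, 2028.
May 20, 2028 is Saturday; May 21, 2028 is Sunday. The next qualifying day is May 22, 2028.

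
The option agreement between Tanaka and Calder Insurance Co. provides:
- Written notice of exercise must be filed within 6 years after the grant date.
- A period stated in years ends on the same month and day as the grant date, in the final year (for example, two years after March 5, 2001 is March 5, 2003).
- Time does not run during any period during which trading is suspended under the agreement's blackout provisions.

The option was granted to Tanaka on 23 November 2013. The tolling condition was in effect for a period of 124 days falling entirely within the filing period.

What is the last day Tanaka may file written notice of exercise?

March 26, 2020

6 years after 23 November 2013 is November 23, 2019.
Tolling adds 124 days: November 23, 2019 + 124 days = March 26, 2020.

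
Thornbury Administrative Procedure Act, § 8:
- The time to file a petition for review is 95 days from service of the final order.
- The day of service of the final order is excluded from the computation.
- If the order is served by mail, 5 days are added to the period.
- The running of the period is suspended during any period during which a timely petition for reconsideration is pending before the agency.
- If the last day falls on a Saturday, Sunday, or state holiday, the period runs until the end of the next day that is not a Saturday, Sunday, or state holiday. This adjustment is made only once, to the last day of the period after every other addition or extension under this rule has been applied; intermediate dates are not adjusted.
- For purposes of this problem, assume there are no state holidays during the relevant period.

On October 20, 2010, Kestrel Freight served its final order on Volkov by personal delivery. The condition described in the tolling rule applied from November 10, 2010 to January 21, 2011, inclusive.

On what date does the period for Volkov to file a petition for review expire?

95 days after October 20, 2010 is January 23, 2011.
Service was not by mail, so no mail extension applies.
From November 10, 2010 through January 21, 2011 inclusive is 73 days; tolling adds 73 days: January 23, 2011 + 73 days = April 6, 2011.
April 6, 2011 is a Wednesday and not a state holiday, so no extension applies.

April 6, 2011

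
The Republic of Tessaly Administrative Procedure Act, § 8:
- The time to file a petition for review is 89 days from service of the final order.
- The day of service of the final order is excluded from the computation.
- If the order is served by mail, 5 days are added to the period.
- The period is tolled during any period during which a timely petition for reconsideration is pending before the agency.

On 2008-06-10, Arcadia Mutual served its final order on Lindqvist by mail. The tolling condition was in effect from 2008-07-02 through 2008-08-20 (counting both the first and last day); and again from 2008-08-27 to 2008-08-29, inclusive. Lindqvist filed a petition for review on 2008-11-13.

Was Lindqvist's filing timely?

No

89 days after 2008-06-10 is September 7, 2008.
Service was by mail, adding 5 days: September 7, 2008 + 5 days = September 12, 2008.
From July 2, 2008 through August 20, 2008 inclusive is 50 days; tolling adds 50 days: September 12, 2008 + 50 days = November 1, 2008.
From August 27, 2008 through August 29, 2008 inclusive is 3 days; tolling adds 3 days: November 1, 2008 + 3 days = November 4, 2008.
The deadline is November 4, 2008; the filing on November 13, 2008 is after that date.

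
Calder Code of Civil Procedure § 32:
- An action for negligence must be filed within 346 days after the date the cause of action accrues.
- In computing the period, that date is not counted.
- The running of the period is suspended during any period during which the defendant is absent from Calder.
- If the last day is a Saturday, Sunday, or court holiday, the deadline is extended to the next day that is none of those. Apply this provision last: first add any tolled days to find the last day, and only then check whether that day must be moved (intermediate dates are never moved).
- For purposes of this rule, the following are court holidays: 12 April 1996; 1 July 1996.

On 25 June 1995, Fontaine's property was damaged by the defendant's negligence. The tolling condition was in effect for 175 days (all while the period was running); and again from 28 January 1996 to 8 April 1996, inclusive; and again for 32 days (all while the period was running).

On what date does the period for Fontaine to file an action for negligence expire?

346 days after 25 June 1995 is June 5, 1996.
Tolling adds 175 days: June 5, 1996 + 175 days = November 27, 1996.
From January 28, 1996 through April 8, 1996 inclusive is 72 days; tolling adds 72 days: November 27, 1996 + 72 days = February 7, 1997.
Tolling adds 32 days: February 7, 1997 + 32 days = March 11, 1997.
March 11, 1997 is a Tuesday and not a court holiday, so no extension applies.

March 11, 1997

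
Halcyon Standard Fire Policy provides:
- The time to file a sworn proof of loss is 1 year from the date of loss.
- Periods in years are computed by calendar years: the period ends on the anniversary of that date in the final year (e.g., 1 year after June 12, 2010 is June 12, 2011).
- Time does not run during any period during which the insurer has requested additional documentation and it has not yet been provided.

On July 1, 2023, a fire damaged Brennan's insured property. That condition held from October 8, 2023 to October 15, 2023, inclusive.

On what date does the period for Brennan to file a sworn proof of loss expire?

July 9, 2024

1 year after July 1, 2023 is July 1, 2024.
From October 8, 2023 through October 15, 2023 inclusive is 8 days; tolling adds 8 days: July 1, 2024 + 8 days = July 9, 2024.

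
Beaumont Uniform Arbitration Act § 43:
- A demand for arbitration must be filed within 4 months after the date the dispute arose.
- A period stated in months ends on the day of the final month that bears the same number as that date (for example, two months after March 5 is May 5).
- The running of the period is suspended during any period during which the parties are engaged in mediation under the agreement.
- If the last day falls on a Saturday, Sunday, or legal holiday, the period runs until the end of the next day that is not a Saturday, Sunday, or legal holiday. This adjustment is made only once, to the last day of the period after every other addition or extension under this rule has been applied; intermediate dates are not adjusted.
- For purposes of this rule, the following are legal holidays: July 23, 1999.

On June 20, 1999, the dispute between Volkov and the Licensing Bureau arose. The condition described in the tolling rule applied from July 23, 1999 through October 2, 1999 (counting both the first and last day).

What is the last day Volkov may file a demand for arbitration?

December 31, 1999

4 months after June 20, 1999 is October 20, 1999.
From July 23, 1999 through October 2, 1999 inclusive is 72 days; tolling adds 72 days: October 20, 1999 + 72 days = December 31, 1999.
December 31, 1999 is a Friday and not a legal holiday, so no extension applies.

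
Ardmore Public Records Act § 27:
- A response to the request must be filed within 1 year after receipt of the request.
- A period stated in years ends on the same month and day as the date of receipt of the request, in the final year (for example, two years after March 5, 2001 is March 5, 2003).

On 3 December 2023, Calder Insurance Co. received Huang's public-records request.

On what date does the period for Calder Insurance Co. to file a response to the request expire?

December 3, 2024

1 year after 3 December 2023 is December 3, 2024.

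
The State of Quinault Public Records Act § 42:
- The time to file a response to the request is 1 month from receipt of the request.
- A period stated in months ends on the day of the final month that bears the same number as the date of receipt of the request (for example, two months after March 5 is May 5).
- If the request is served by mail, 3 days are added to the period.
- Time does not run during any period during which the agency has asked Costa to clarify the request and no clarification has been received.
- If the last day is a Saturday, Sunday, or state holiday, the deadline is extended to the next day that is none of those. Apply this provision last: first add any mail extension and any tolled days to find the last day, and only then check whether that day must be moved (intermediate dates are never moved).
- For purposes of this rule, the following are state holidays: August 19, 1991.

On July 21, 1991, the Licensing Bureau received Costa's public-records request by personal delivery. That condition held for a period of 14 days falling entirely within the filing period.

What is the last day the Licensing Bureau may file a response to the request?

1 month after July 21, 1991 is August 21, 1991.
Service was not by mail, so no mail extension applies.
Tolling adds 14 days: August 21, 1991 + 14 days = September 4, 1991.
September 4, 1991 is a Wednesday and not a state holiday, so no extension applies.

September 4, 1991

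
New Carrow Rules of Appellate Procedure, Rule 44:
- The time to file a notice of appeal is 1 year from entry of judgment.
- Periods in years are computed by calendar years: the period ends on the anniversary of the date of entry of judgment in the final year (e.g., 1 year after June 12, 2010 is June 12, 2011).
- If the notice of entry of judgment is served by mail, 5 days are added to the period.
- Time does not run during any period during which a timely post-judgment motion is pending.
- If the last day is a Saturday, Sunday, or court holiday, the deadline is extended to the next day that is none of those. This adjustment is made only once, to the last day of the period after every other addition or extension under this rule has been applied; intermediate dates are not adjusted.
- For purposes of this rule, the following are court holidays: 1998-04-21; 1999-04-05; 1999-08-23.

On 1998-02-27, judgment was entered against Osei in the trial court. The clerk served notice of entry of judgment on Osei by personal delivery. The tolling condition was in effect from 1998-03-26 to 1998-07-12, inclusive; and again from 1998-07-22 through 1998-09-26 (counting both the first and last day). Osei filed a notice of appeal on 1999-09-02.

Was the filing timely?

1 year after 1998-02-27 is February 27, 1999.
Service was not by mail, so no mail extension applies.
From March 26, 1998 through July 12, 1998 inclusive is 109 days; tolling adds 109 days: February 27, 1999 + 109 days = June 16, 1999.
From July 22, 1998 through September 26, 1998 inclusive is 67 days; tolling adds 67 days: June 16, 1999 + 67 days = August 22, 1999.
August 22, 1999 is Sunday; August 23, 1999 is a listed holiday. The next qualifying day is August 24, 1999.
The deadline is August 24, 1999; the filing on September 2, 1999 is after that date.

No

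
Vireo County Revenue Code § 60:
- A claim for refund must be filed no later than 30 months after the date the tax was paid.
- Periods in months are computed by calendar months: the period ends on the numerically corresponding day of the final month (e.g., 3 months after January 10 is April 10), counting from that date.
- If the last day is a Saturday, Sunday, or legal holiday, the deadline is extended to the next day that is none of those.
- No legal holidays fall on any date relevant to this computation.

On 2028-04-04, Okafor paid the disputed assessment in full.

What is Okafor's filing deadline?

30 months after 2028-04-04 is October 4, 2030.
October 4, 2030 is a Friday and not a legal holiday, so no extension applies.

October 4, 2030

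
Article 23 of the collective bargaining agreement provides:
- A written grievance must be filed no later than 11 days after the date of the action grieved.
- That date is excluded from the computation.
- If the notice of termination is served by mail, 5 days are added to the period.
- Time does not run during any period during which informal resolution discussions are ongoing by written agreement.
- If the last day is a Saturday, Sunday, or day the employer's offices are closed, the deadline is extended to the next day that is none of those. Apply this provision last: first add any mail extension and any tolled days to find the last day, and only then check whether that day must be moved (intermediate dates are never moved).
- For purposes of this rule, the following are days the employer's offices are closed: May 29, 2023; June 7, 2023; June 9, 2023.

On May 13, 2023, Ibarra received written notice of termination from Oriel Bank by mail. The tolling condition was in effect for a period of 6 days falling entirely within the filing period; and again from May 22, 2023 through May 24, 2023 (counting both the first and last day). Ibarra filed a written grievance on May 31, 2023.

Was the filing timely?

Yes

11 days after May 13, 2023 is May 24, 2023.
Service was by mail, adding 5 days: May 24, 2023 + 5 days = May 29, 2023.
Tolling adds 6 days: May 29, 2023 + 6 days = June 4, 2023.
From May 22, 2023 through May 24, 2023 inclusive is 3 days; tolling adds 3 days: June 4, 2023 + 3 days = June 7, 2023.
June 7, 2023 is a listed holiday. The next qualifying day is June 8, 2023.
The deadline is June 8, 2023; the filing on May 31, 2023 is on or before that date.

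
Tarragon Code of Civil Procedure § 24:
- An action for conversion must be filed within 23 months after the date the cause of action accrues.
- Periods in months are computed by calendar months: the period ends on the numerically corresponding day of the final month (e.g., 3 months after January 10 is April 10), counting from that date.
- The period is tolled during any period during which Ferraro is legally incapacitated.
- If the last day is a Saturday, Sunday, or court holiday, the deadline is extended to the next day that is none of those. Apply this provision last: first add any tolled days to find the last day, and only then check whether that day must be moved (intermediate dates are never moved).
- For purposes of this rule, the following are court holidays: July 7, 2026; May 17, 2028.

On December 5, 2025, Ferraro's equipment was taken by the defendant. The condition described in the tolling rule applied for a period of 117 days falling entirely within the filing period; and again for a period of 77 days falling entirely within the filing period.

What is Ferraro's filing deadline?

May 18, 2028

23 months after December 5, 2025 is November 5, 2027.
Tolling adds 117 days: November 5, 2027 + 117 days = March 1, 2028.
Tolling adds 77 days: March 1, 2028 + 77 days = May 17, 2028.
May 17, 2028 is a listed holiday. The next qualifying day is May 18, 2028.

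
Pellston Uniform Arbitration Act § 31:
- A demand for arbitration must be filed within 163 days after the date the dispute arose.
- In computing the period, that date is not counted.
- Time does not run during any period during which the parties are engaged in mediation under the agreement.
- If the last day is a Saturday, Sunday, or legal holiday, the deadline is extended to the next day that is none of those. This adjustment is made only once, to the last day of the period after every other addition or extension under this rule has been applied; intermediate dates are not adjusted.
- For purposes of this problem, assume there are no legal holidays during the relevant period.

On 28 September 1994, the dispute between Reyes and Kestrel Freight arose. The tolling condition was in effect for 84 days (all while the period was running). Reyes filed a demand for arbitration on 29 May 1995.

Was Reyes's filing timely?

Yes

163 days after 28 September 1994 is March 10, 1995.
Tolling adds 84 days: March 10, 1995 + 84 days = June 2, 1995.
June 2, 1995 is a Friday and not a legal holiday, so no extension applies.
The deadline is June 2, 1995; the filing on May 29, 1995 is on or before that date.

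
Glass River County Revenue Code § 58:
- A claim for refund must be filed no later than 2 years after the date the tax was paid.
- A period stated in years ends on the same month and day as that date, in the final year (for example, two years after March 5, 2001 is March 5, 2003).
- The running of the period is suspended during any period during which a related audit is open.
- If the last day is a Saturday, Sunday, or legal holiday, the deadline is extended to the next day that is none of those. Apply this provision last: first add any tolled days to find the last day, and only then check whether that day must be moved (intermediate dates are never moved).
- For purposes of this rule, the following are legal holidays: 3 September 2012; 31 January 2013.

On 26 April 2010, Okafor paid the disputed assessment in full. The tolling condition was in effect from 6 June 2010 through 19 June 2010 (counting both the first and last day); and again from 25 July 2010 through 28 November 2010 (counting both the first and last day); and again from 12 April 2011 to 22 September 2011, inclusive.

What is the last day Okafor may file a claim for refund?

2 years after 26 April 2010 is April 26, 2012.
From June 6, 2010 through June 19, 2010 inclusive is 14 days; tolling adds 14 days: April 26, 2012 + 14 days = May 10, 2012.
From July 25, 2010 through November 28, 2010 inclusive is 127 days; tolling adds 127 days: May 10, 2012 + 127 days = September 14, 2012.
From April 12, 2011 through September 22, 2011 inclusive is 164 days; tolling adds 164 days: September 14, 2012 + 164 days = February 25, 2013.
February 25, 2013 is a Monday and not a legal holiday, so no extension applies.

February 25, 2013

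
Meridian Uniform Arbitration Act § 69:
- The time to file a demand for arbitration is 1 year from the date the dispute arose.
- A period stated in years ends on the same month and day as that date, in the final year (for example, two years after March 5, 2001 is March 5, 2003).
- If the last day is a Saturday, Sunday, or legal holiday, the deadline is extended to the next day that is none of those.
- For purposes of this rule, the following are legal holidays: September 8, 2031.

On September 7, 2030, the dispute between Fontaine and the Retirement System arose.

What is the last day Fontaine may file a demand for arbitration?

September 9, 2031

1 year after September 7, 2030 is September 7, 2031.
September 7, 2031 is Sunday; September 8, 2031 is a listed holiday. The next qualifying day is September 9, 2031.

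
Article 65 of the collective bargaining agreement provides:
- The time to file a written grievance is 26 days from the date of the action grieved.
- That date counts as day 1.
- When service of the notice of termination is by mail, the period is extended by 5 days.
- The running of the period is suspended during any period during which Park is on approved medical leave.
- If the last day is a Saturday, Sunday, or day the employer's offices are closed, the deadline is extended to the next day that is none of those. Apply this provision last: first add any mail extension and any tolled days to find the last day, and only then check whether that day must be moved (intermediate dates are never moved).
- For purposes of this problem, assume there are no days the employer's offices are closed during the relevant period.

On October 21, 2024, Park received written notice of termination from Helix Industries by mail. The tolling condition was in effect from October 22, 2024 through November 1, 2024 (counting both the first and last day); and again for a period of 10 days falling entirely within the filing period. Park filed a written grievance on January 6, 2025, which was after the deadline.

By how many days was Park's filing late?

Counting October 21, 2024 as day 1, day 26 is November 15, 2024.
Service was by mail, adding 5 days: November 15, 2024 + 5 days = November 20, 2024.
From October 22, 2024 through November 1, 2024 inclusive is 11 days; tolling adds 11 days: November 20, 2024 + 11 days = December 1, 2024.
Tolling adds 10 days: December 1, 2024 + 10 days = December 11, 2024.
December 11, 2024 is a Wednesday and not a day the employer's offices are closed, so no extension applies.
The deadline is December 11, 2024; from December 11, 2024 to January 6, 2025 is 26 days.

26 days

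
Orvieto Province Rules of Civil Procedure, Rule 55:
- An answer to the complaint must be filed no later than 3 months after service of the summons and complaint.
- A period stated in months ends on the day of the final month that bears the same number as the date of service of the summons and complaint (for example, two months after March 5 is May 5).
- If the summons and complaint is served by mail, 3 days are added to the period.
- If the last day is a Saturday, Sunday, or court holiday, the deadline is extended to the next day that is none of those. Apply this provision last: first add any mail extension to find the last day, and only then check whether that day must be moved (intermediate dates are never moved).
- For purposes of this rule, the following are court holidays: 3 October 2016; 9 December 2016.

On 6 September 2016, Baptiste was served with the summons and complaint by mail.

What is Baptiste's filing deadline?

December 12, 2016

3 months after 6 September 2016 is December 6, 2016.
Service was by mail, adding 3 days: December 6, 2016 + 3 days = December 9, 2016.
December 9, 2016 is a listed holiday; December 10, 2016 is Saturday; December 11, 2016 is Sunday. The next qualifying day is December 12, 2016.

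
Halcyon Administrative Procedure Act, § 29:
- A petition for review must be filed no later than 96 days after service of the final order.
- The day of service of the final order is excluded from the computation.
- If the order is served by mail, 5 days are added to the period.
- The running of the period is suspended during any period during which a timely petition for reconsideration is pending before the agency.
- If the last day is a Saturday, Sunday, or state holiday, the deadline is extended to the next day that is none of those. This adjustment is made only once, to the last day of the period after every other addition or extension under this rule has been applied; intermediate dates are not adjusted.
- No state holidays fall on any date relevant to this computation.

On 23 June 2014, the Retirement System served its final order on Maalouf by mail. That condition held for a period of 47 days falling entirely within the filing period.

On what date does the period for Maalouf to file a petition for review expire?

November 18, 2014

96 days after 23 June 2014 is September 27, 2014.
Service was by mail, adding 5 days: September 27, 2014 + 5 days = October 2, 2014.
Tolling adds 47 days: October 2, 2014 + 47 days = November 18, 2014.
November 18, 2014 is a Tuesday and not a state holiday, so no extension applies.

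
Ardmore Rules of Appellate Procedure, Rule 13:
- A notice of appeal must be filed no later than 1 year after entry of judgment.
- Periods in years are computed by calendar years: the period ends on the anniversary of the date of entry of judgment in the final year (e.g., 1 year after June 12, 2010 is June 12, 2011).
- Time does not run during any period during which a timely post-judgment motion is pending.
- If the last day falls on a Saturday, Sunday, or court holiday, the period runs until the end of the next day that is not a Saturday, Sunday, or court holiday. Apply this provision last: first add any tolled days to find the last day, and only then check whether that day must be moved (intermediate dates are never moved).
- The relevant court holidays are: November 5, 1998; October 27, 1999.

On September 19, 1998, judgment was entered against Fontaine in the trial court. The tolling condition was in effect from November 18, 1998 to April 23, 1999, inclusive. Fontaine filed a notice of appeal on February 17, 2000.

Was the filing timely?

Yes

1 year after September 19, 1998 is September 19, 1999.
From November 18, 1998 through April 23, 1999 inclusive is 157 days; tolling adds 157 days: September 19, 1999 + 157 days = February 23, 2000.
February 23, 2000 is a Wednesday and not a court holiday, so no extension applies.
The deadline is February 23, 2000; the filing on February 17, 2000 is on or before that date.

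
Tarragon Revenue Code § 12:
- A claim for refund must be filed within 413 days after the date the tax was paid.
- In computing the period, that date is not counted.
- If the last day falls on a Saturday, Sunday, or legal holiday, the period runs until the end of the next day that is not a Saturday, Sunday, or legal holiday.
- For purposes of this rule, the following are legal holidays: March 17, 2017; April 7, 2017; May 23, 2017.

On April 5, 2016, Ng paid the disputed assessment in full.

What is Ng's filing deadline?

May 24, 2017

413 days after April 5, 2016 is May 23, 2017.
May 23, 2017 is a listed holiday. The next qualifying day is May 24, 2017.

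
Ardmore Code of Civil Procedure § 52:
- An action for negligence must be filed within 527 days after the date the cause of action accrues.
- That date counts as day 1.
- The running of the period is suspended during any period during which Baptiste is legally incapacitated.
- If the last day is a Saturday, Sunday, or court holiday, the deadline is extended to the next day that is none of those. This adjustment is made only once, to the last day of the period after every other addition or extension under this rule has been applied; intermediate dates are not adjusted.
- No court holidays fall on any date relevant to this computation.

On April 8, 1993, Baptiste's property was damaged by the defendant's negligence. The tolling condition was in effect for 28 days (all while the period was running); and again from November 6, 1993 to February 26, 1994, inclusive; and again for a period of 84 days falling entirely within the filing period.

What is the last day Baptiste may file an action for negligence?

Counting April 8, 1993 as day 1, day 527 is September 16, 1994.
Tolling adds 28 days: September 16, 1994 + 28 days = October 14, 1994.
From November 6, 1993 through February 26, 1994 inclusive is 113 days; tolling adds 113 days: October 14, 1994 + 113 days = February 4, 1995.
Tolling adds 84 days: February 4, 1995 + 84 days = April 29, 1995.
April 29, 1995 is Saturday; April 30, 1995 is Sunday. The next qualifying day is May 1, 1995.

May 1, 1995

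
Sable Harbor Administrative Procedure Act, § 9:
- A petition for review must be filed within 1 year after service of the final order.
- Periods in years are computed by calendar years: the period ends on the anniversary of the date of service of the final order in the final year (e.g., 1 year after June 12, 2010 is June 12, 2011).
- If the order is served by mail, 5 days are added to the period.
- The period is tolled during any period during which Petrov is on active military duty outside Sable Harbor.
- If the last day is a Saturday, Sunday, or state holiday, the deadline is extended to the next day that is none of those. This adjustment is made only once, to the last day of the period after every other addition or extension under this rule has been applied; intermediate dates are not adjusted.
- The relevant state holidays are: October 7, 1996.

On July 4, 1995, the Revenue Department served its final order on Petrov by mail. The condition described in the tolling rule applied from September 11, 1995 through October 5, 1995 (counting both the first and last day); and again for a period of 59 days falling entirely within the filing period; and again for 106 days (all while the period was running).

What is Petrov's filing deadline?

1 year after July 4, 1995 is July 4, 1996.
Service was by mail, adding 5 days: July 4, 1996 + 5 days = July 9, 1996.
From September 11, 1995 through October 5, 1995 inclusive is 25 days; tolling adds 25 days: July 9, 1996 + 25 days = August 3, 1996.
Tolling adds 59 days: August 3, 1996 + 59 days = October 1, 1996.
Tolling adds 106 days: October 1, 1996 + 106 days = January 15, 1997.
January 15, 1997 is a Wednesday and not a state holiday, so no extension applies.

January 15, 1997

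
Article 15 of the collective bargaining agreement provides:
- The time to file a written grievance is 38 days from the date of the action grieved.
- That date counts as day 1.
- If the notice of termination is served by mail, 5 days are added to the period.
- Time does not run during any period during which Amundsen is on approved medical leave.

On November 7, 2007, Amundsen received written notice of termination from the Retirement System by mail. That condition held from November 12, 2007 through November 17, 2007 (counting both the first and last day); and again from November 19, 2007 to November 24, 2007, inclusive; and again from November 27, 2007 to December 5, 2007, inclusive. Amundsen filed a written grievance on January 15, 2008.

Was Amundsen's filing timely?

No

Counting November 7, 2007 as day 1, day 38 is December 14, 2007.
Service was by mail, adding 5 days: December 14, 2007 + 5 days = December 19, 2007.
From November 12, 2007 through November 17, 2007 inclusive is 6 days; tolling adds 6 days: December 19, 2007 + 6 days = December 25, 2007.
From November 19, 2007 through November 24, 2007 inclusive is 6 days; tolling adds 6 days: December 25, 2007 + 6 days = December 31, 2007.
From November 27, 2007 through December 5, 2007 inclusive is 9 days; tolling adds 9 days: December 31, 2007 + 9 days = January 9, 2008.
The deadline is January 9, 2008; the filing on January 15, 2008 is after that date.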